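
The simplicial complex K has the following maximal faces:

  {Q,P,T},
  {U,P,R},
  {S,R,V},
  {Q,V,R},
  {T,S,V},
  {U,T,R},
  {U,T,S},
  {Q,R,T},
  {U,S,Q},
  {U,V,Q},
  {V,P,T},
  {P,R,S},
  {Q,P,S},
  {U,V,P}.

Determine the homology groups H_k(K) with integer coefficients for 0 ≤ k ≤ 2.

H_0 ≅ Z,  H_1 ≅ Z^2,  H_2 ≅ Z.

Fix the vertex order P < Q < R < S < T < U < V and write every simplex with vertices in increasing order. Then dim K = 2 and the simplices of K are:

  0-simplices (7): P, Q, R, S, T, U, V
  1-simplices (21): PQ, PR, PS, PT, PU, PV, QR, QS, QT, QU, QV, RS, RT, RU, RV, ST, SU, SV, TU, TV, UV
  2-simplices (14): PQS, PQT, PRS, PRU, PTV, PUV, QRT, QRV, QSU, QUV, RSV, RTU, STU, STV

giving chain groups C_0 ≅ Z^7, C_1 ≅ Z^21, C_2 ≅ Z^14.

Boundary ∂_1: C_1 → C_0 maps an edge to its endpoints' difference, ∂[p,q] = q − p.
This gives a 7×21 integer matrix of rank 6; reducing to Smith normal form yields diagonal entries (1,1,1,1,1,1).

Boundary ∂_2: C_2 → C_1 sends each 2-simplex [p,q,r] to [q,r] − [p,r] + [p,q]. For instance
  ∂QRT = RT − QT + QR,
  ∂STU = TU − SU + ST.
As a 21×14 matrix over Z this has rank 13, with invariant factors (1,1,1,1,1,1,1,1,1,1,1,1,1).

From H_k ≅ ker(∂_k) / im(∂_{k+1}) we obtain:

  H_0: rank C_0 − rank ∂_1 = 7 − 6 = 1, and the invariant factors of ∂_1 are all 1, so H_0 = Z.
  H_1: rank ker ∂_1 − rank ∂_2 = (21 − 6) − 13 = 2, and the invariant factors of ∂_2 are all 1, so H_1 = Z^2.
  H_2: rank ker ∂_2 − rank ∂_3 = (14 − 13) − 0 = 1, and there is no ∂_3, so H_2 = Z.

As a check, the Euler characteristic is 7 − 21 + 14 = 0, which agrees with 1 − 2 + 1 = 0.
(K is a triangulation of the torus T^2.)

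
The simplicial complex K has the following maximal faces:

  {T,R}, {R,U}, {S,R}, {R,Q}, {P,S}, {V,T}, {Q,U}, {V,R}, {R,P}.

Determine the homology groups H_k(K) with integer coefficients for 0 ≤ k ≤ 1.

H_0 ≅ Z,  H_1 ≅ Z^3.

Order the vertices as P < Q < R < S < T < U < V. Listing each simplex with vertices in this order, K has dimension 1 with simplices:

  0-simplices (7): P, Q, R, S, T, U, V
  1-simplices (9): PR, PS, QR, QU, RS, RT, RU, RV, TV

giving chain groups C_0 ≅ Z^7, C_1 ≅ Z^9.

∂_1: C_1 → C_0 maps an edge to its endpoints' difference, ∂[p,q] = q − p. For instance
  ∂QR = R − Q.
This gives a 7×9 integer matrix of rank 6; reducing to Smith normal form yields diagonal entries (1,1,1,1,1,1).

From H_k ≅ ker(∂_k) / im(∂_{k+1}) we obtain:

  H_0: rank C_0 − rank ∂_1 = 7 − 6 = 1, and the invariant factors of ∂_1 are all 1, so H_0 ≅ Z.
  H_1: rank ker ∂_1 − rank ∂_2 = (9 − 6) − 0 = 3, and there is no ∂_2, so H_1 ≅ Z^3.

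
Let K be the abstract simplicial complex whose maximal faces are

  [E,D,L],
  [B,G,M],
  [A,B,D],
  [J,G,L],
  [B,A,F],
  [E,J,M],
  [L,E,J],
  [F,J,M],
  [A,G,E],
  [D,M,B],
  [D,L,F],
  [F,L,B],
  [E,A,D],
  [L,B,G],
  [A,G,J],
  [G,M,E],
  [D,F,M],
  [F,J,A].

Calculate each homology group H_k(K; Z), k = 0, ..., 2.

H_0 ≅ Z,  H_1 ≅ Z × Z/2,  H_2 = 0.

We work with the vertex ordering A < B < D < E < F < G < J < L < M. The simplices of K, each written with vertices in increasing order, are:

  0-simplices (9): A, B, D, E, F, G, J, L, M
  1-simplices (27): AB, AD, AE, AF, AG, AJ, BD, BF, BG, BL, BM, DE, DF, DL, DM, EG, EJ, EL, EM, FJ, FL, FM, GJ, GL, GM, JL, JM
  2-simplices (18): ABD, ABF, ADE, AEG, AFJ, AGJ, BDM, BFL, BGL, BGM, DEL, DFL, DFM, EGM, EJL, EJM, FJM, GJL

so the chain groups are C_0 ≅ Z^9, C_1 ≅ Z^27, C_2 ≅ Z^18.

The boundary map ∂_1: C_1 → C_0 maps an edge to its endpoints' difference, ∂[p,q] = q − p. For instance
  ∂BF = F − B.
This gives a 9×27 integer matrix of rank 8; reducing to Smith normal form yields diagonal entries (1,1,1,1,1,1,1,1).

∂_2: C_2 → C_1 sends each 2-simplex [p,q,r] to [q,r] − [p,r] + [p,q]. For instance
  ∂EJM = JM − EM + EJ,
  ∂GJL = JL − GL + GJ.
As a 27×18 matrix over Z this has rank 18, with invariant factors (1,1,1,1,1,1,1,1,1,1,1,1,1,1,1,1,1,2).

Reading off H_k = ker ∂_k / im ∂_{k+1}:

  H_0: rank C_0 − rank ∂_1 = 9 − 8 = 1, and the invariant factors of ∂_1 are all 1, so H_0 = Z.
  H_1: rank ker ∂_1 − rank ∂_2 = (27 − 8) − 18 = 1, and ∂_2 has invariant factor 2 > 1, so H_1 = Z × Z/2.
  H_2: rank ker ∂_2 − rank ∂_3 = (18 − 18) − 0 = 0, and there is no ∂_3, so H_2 = 0.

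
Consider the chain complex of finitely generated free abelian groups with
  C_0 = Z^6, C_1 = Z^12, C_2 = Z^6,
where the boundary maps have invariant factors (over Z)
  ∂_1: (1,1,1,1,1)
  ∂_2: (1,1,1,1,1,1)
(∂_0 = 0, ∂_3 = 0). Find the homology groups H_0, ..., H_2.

H_0: b_0 = 6 − 0 − 5 = 1; torsion from ∂_1 factors > 1: none. So H_0 ≅ Z.
H_1: b_1 = 12 − 5 − 6 = 1; torsion from ∂_2 factors > 1: none. So H_1 ≅ Z.
H_2: b_2 = 6 − 6 − 0 = 0; torsion from ∂_3 factors > 1: none. So H_2 ≅ 0.

H_0 ≅ Z,  H_1 ≅ Z,  H_2 = 0.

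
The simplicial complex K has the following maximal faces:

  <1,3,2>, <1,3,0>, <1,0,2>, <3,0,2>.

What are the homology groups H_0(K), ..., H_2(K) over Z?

H_0 ≅ Z,  H_1 = 0,  H_2 ≅ Z.

Order the vertices as 0 < 1 < 2 < 3. Listing each simplex with vertices in this order, K has dimension 2 with simplices:

  0-simplices (4): [0], [1], [2], [3]
  1-simplices (6): [0,1], [0,2], [0,3], [1,2], [1,3], [2,3]
  2-simplices (4): [0,1,2], [0,1,3], [0,2,3], [1,2,3]

Hence C_0 ≅ Z^4, C_1 ≅ Z^6, C_2 ≅ Z^4.

∂_1: C_1 → C_0 sends each edge [p,q] (with p < q) to q − p. For instance
  ∂[0,1] = [1] − [0].
The resulting 4×6 matrix has rank 3, and its Smith normal form has invariant factors (1,1,1).

The boundary map ∂_2: C_2 → C_1 acts by ∂[p,q,r] = [q,r] − [p,r] + [p,q]. For instance
  ∂[0,2,3] = [2,3] − [0,3] + [0,2],
  ∂[1,2,3] = [2,3] − [1,3] + [1,2].
The 6×4 boundary matrix has rank 3 and Smith normal form diag(1,1,1).

From H_k ≅ ker(∂_k) / im(∂_{k+1}) we obtain:

  H_0: rank C_0 − rank ∂_1 = 4 − 3 = 1, and the invariant factors of ∂_1 are all 1, so H_0 = Z.
  H_1: rank ker ∂_1 − rank ∂_2 = (6 − 3) − 3 = 0, and the invariant factors of ∂_2 are all 1, so H_1 = 0.
  H_2: rank ker ∂_2 − rank ∂_3 = (4 − 3) − 0 = 1, and there is no ∂_3, so H_2 = Z.

As a check, the Euler characteristic is 4 − 6 + 4 = 2, which agrees with 1 − 0 + 1 = 2.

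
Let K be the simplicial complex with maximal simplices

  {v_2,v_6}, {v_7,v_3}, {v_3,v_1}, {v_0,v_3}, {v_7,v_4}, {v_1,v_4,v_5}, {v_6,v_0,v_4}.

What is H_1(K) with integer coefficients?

Order the vertices as v_0 < v_1 < v_2 < v_3 < v_4 < v_5 < v_6 < v_7. Listing each simplex with vertices in this order, K has dimension 2 with simplices:

  0-simplices (8): [v_0], [v_1], [v_2], [v_3], [v_4], [v_5], [v_6], [v_7]
  1-simplices (11): [v_0,v_3], [v_0,v_4], [v_0,v_6], [v_1,v_3], [v_1,v_4], [v_1,v_5], [v_2,v_6], [v_3,v_7], [v_4,v_5], [v_4,v_6], [v_4,v_7]
  2-simplices (2): [v_0,v_4,v_6], [v_1,v_4,v_5]

Hence C_0 ≅ Z^8, C_1 ≅ Z^11, C_2 ≅ Z^2.

The boundary map ∂_1: C_1 → C_0 sends each edge [p,q] (with p < q) to q − p. For instance
  ∂[v_1,v_3] = [v_3] − [v_1].
As a 8×11 matrix over Z this has rank 7, with invariant factors (1,1,1,1,1,1,1).

∂_2: C_2 → C_1 sends each 2-simplex [p,q,r] to [q,r] − [p,r] + [p,q]. For instance
  ∂[v_1,v_4,v_5] = [v_4,v_5] − [v_1,v_5] + [v_1,v_4],
  ∂[v_0,v_4,v_6] = [v_4,v_6] − [v_0,v_6] + [v_0,v_4].
The 11×2 boundary matrix has rank 2 and Smith normal form diag(1,1).

Reading off H_k = ker ∂_k / im ∂_{k+1}:

  H_1: rank ker ∂_1 − rank ∂_2 = (11 − 7) − 2 = 2, and the invariant factors of ∂_2 are all 1, so H_1 ≅ Z^2.

H_1 = Z^2.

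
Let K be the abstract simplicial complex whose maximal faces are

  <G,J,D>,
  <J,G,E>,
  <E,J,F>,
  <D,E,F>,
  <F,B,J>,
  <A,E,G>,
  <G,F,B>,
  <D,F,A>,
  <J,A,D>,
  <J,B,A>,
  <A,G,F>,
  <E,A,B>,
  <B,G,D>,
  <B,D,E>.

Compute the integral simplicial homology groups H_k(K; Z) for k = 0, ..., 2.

H_0 ≅ Z,  H_1 ≅ Z^2,  H_2 ≅ Z.

K has 7 vertices, 21 edges, 14 triangles.
rank ∂_0 = 0, rank ∂_1 = 6 ⇒ b_0 = 7 − 0 − 6 = 1; all invariant factors of ∂_1 are 1 so no torsion. So H_0 = Z.
rank ∂_1 = 6, rank ∂_2 = 13 ⇒ b_1 = 21 − 6 − 13 = 2; all invariant factors of ∂_2 are 1 so no torsion. So H_1 = Z^2.
rank ∂_2 = 13, rank ∂_3 = 0 ⇒ b_2 = 14 − 13 − 0 = 1. So H_2 = Z.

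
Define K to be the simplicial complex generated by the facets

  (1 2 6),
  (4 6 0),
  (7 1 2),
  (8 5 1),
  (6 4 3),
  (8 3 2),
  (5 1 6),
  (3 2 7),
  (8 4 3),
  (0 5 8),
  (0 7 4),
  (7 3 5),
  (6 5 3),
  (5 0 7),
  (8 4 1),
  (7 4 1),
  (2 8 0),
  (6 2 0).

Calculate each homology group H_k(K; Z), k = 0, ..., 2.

H_0 ≅ Z,  H_1 ≅ Z^2,  H_2 ≅ Z.

We work with the vertex ordering 0 < 1 < 2 < 3 < 4 < 5 < 6 < 7 < 8. The simplices of K, each written with vertices in increasing order, are:

  0-simplices (9): [0], [1], [2], [3], [4], [5], [6], [7], [8]
  1-simplices (27): (27 of them)
  2-simplices (18): [0,2,6], [0,2,8], [0,4,6], [0,4,7], [0,5,7], [0,5,8], [1,2,6], [1,2,7], [1,4,7], [1,4,8], [1,5,6], [1,5,8], [2,3,7], [2,3,8], [3,4,6], [3,4,8], [3,5,6], [3,5,7]

giving chain groups C_0 ≅ Z^9, C_1 ≅ Z^27, C_2 ≅ Z^18.

The boundary map ∂_1: C_1 → C_0 maps an edge to its endpoints' difference, ∂[p,q] = q − p. For instance
  ∂[0,5] = [5] − [0].
The resulting 9×27 matrix has rank 8, and its Smith normal form has invariant factors (1,1,1,1,1,1,1,1).

∂_2: C_2 → C_1 sends each 2-simplex [p,q,r] to [q,r] − [p,r] + [p,q]. For instance
  ∂[0,4,6] = [4,6] − [0,6] + [0,4],
  ∂[2,3,8] = [3,8] − [2,8] + [2,3].
The resulting 27×18 matrix has rank 17, and its Smith normal form has invariant factors (1,1,1,1,1,1,1,1,1,1,1,1,1,1,1,1,1).

Computing H_k = (kernel of ∂_k) / (image of ∂_{k+1}):

  H_0: rank C_0 − rank ∂_1 = 9 − 8 = 1, and the invariant factors of ∂_1 are all 1, so H_0 = Z.
  H_1: rank ker ∂_1 − rank ∂_2 = (27 − 8) − 17 = 2, and the invariant factors of ∂_2 are all 1, so H_1 = Z^2.
  H_2: rank ker ∂_2 − rank ∂_3 = (18 − 17) − 0 = 1, and there is no ∂_3, so H_2 = Z.

As a check, the Euler characteristic is 9 − 27 + 18 = 0, which agrees with 1 − 2 + 1 = 0.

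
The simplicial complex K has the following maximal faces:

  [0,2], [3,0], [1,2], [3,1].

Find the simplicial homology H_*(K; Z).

H_0 = Z,  H_1 = Z.

Order the vertices as 0 < 1 < 2 < 3. Listing each simplex with vertices in this order, K has dimension 1 with simplices:

  0-simplices (4): [0], [1], [2], [3]
  1-simplices (4): [0,2], [0,3], [1,2], [1,3]

so the chain groups are C_0 ≅ Z^4, C_1 ≅ Z^4.

The boundary map ∂_1: C_1 → C_0 sends each edge [p,q] (with p < q) to q − p. For instance
  ∂[1,2] = [2] − [1].
The 4×4 boundary matrix has rank 3 and Smith normal form diag(1,1,1).

Reading off H_k = ker ∂_k / im ∂_{k+1}:

  H_0: rank C_0 − rank ∂_1 = 4 − 3 = 1, and the invariant factors of ∂_1 are all 1, so H_0 ≅ Z.
  H_1: rank ker ∂_1 − rank ∂_2 = (4 − 3) − 0 = 1, and there is no ∂_2, so H_1 ≅ Z.

(K is a triangulation of the circle S^1.)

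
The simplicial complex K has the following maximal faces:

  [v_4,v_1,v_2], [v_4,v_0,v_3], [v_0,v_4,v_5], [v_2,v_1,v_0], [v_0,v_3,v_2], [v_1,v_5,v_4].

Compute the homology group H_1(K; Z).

H_1 ≅ Z.

Order the vertices as v_0 < v_1 < v_2 < v_3 < v_4 < v_5. Listing each simplex with vertices in this order, K has dimension 2 with simplices:

  0-simplices (6): [v_0], [v_1], [v_2], [v_3], [v_4], [v_5]
  1-simplices (12): [v_0,v_1], [v_0,v_2], [v_0,v_3], [v_0,v_4], [v_0,v_5], [v_1,v_2], [v_1,v_4], [v_1,v_5], [v_2,v_3], [v_2,v_4], [v_3,v_4], [v_4,v_5]
  2-simplices (6): [v_0,v_1,v_2], [v_0,v_2,v_3], [v_0,v_3,v_4], [v_0,v_4,v_5], [v_1,v_2,v_4], [v_1,v_4,v_5]

Hence C_0 ≅ Z^6, C_1 ≅ Z^12, C_2 ≅ Z^6.

∂_1: C_1 → C_0 maps an edge to its endpoints' difference, ∂[p,q] = q − p.
The resulting 6×12 matrix has rank 5, and its Smith normal form has invariant factors (1,1,1,1,1).

The boundary map ∂_2: C_2 → C_1 maps a triangle to the signed sum of its edges. For instance
  ∂[v_0,v_2,v_3] = [v_2,v_3] − [v_0,v_3] + [v_0,v_2],
  ∂[v_0,v_1,v_2] = [v_1,v_2] − [v_0,v_2] + [v_0,v_1].
The resulting 12×6 matrix has rank 6, and its Smith normal form has invariant factors (1,1,1,1,1,1).

Now H_k = ker ∂_k / im ∂_{k+1}, so:

  H_1: rank ker ∂_1 − rank ∂_2 = (12 − 5) − 6 = 1, and the invariant factors of ∂_2 are all 1, so H_1 ≅ Z.

(K is a triangulation of the cylinder S^1 x I.)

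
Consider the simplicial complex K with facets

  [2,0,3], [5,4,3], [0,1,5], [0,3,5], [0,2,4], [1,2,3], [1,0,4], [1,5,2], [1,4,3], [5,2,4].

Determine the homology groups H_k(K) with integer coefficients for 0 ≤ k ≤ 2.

H_0 = Z,  H_1 = Z_2,  H_2 = 0.

Fix the vertex order 0 < 1 < 2 < 3 < 4 < 5 and write every simplex with vertices in increasing order. Then dim K = 2 and the simplices of K are:

  0-simplices (6): [0], [1], [2], [3], [4], [5]
  1-simplices (15): [0,1], [0,2], [0,3], [0,4], [0,5], [1,2], [1,3], [1,4], [1,5], [2,3], [2,4], [2,5], [3,4], [3,5], [4,5]
  2-simplices (10): [0,1,4], [0,1,5], [0,2,3], [0,2,4], [0,3,5], [1,2,3], [1,2,5], [1,3,4], [2,4,5], [3,4,5]

giving chain groups C_0 ≅ Z^6, C_1 ≅ Z^15, C_2 ≅ Z^10.

The boundary map ∂_1: C_1 → C_0 is given by ∂[p,q] = [q] − [p].
The resulting 6×15 matrix has rank 5, and its Smith normal form has invariant factors (1,1,1,1,1).

∂_2: C_2 → C_1 acts by ∂[p,q,r] = [q,r] − [p,r] + [p,q]. For instance
  ∂[1,2,5] = [2,5] − [1,5] + [1,2],
  ∂[3,4,5] = [4,5] − [3,5] + [3,4].
This gives a 15×10 integer matrix of rank 10; reducing to Smith normal form yields diagonal entries (1,1,1,1,1,1,1,1,1,2).

Computing H_k = (kernel of ∂_k) / (image of ∂_{k+1}):

  H_0: rank C_0 − rank ∂_1 = 6 − 5 = 1, and the invariant factors of ∂_1 are all 1, so H_0 ≅ Z.
  H_1: rank ker ∂_1 − rank ∂_2 = (15 − 5) − 10 = 0, and ∂_2 has invariant factor 2 > 1, so H_1 ≅ Z_2.
  H_2: rank ker ∂_2 − rank ∂_3 = (10 − 10) − 0 = 0, and there is no ∂_3, so H_2 ≅ 0.

(K is a triangulation of the real projective plane RP^2.)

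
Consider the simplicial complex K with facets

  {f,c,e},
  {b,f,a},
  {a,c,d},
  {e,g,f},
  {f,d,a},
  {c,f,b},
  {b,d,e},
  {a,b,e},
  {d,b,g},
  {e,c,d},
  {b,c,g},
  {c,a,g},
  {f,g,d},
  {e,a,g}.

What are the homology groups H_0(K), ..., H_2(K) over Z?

H_0 = Z,  H_1 = Z^2,  H_2 = Z.

K has 7 vertices, 21 edges, 14 triangles.
rank ∂_0 = 0, rank ∂_1 = 6 ⇒ b_0 = 7 − 0 − 6 = 1; all invariant factors of ∂_1 are 1 so no torsion. So H_0 ≅ Z.
rank ∂_1 = 6, rank ∂_2 = 13 ⇒ b_1 = 21 − 6 − 13 = 2; all invariant factors of ∂_2 are 1 so no torsion. So H_1 ≅ Z^2.
rank ∂_2 = 13, rank ∂_3 = 0 ⇒ b_2 = 14 − 13 − 0 = 1. So H_2 ≅ Z.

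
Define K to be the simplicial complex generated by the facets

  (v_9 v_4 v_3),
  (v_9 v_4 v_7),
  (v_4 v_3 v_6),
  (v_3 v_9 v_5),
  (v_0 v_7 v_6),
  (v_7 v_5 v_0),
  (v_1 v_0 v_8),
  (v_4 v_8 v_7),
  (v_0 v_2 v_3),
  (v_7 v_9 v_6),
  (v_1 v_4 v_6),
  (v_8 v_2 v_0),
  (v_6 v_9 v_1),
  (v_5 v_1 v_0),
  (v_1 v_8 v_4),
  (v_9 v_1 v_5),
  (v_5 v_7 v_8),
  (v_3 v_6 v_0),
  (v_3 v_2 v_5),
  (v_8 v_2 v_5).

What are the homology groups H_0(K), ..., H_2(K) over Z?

K has 10 vertices, 30 edges, 20 triangles.
rank ∂_0 = 0, rank ∂_1 = 9 ⇒ b_0 = 10 − 0 − 9 = 1; all invariant factors of ∂_1 are 1 so no torsion. So H_0 = Z.
rank ∂_1 = 9, rank ∂_2 = 20 ⇒ b_1 = 30 − 9 − 20 = 1; ∂_2 has invariant factor(s) [2] giving torsion. So H_1 = Z ⊕ Z/2Z.
rank ∂_2 = 20, rank ∂_3 = 0 ⇒ b_2 = 20 − 20 − 0 = 0. So H_2 = 0.

H_0 = Z,  H_1 = Z ⊕ Z/2Z,  H_2 = 0.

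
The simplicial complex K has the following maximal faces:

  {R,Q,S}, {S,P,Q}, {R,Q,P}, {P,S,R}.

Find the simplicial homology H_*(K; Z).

H_0 = Z,  H_1 = 0,  H_2 = Z.

Fix the vertex order P < Q < R < S and write every simplex with vertices in increasing order. Then dim K = 2 and the simplices of K are:

  0-simplices (4): P, Q, R, S
  1-simplices (6): PQ, PR, PS, QR, QS, RS
  2-simplices (4): PQR, PQS, PRS, QRS

so the chain groups are C_0 ≅ Z^4, C_1 ≅ Z^6, C_2 ≅ Z^4.

Boundary ∂_1: C_1 → C_0 is given by ∂[p,q] = [q] − [p]. For instance
  ∂QS = S − Q.
As a 4×6 matrix over Z this has rank 3, with invariant factors (1,1,1).

Boundary ∂_2: C_2 → C_1 sends each 2-simplex [p,q,r] to [q,r] − [p,r] + [p,q]. For instance
  ∂PQS = QS − PS + PQ,
  ∂PQR = QR − PR + PQ.
As a 6×4 matrix over Z this has rank 3, with invariant factors (1,1,1).

From H_k ≅ ker(∂_k) / im(∂_{k+1}) we obtain:

  H_0: rank C_0 − rank ∂_1 = 4 − 3 = 1, and the invariant factors of ∂_1 are all 1, so H_0 ≅ Z.
  H_1: rank ker ∂_1 − rank ∂_2 = (6 − 3) − 3 = 0, and the invariant factors of ∂_2 are all 1, so H_1 ≅ 0.
  H_2: rank ker ∂_2 − rank ∂_3 = (4 − 3) − 0 = 1, and there is no ∂_3, so H_2 ≅ Z.

As a check, the Euler characteristic is 4 − 6 + 4 = 2, which agrees with 1 − 0 + 1 = 2.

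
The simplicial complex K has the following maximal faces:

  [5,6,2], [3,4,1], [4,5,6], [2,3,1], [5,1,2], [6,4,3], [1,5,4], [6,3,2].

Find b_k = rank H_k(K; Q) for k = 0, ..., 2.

b_0 = 1, b_1 = 0, b_2 = 1.

We work with the vertex ordering 1 < 2 < 3 < 4 < 5 < 6. The simplices of K, each written with vertices in increasing order, are:

  0-simplices (6): [1], [2], [3], [4], [5], [6]
  1-simplices (12): [1,2], [1,3], [1,4], [1,5], [2,3], [2,5], [2,6], [3,4], [3,6], [4,5], [4,6], [5,6]
  2-simplices (8): [1,2,3], [1,2,5], [1,3,4], [1,4,5], [2,3,6], [2,5,6], [3,4,6], [4,5,6]

giving chain groups C_0 ≅ Z^6, C_1 ≅ Z^12, C_2 ≅ Z^8.

Boundary ∂_1: C_1 → C_0 sends each edge [p,q] (with p < q) to q − p.
This gives a 6×12 integer matrix of rank 5; reducing to Smith normal form yields diagonal entries (1,1,1,1,1).

Boundary ∂_2: C_2 → C_1 sends each 2-simplex [p,q,r] to [q,r] − [p,r] + [p,q]. For instance
  ∂[2,3,6] = [3,6] − [2,6] + [2,3],
  ∂[1,2,5] = [2,5] − [1,5] + [1,2].
The resulting 12×8 matrix has rank 7, and its Smith normal form has invariant factors (1,1,1,1,1,1,1).

Reading off H_k = ker ∂_k / im ∂_{k+1}:

  H_0: rank C_0 − rank ∂_1 = 6 − 5 = 1, and the invariant factors of ∂_1 are all 1, so H_0 = Z.
  H_1: rank ker ∂_1 − rank ∂_2 = (12 − 5) − 7 = 0, and the invariant factors of ∂_2 are all 1, so H_1 = 0.
  H_2: rank ker ∂_2 − rank ∂_3 = (8 − 7) − 0 = 1, and there is no ∂_3, so H_2 = Z.

As a check, the Euler characteristic is 6 − 12 + 8 = 2, which agrees with 1 − 0 + 1 = 2.

Hence the Betti numbers are b_0 = 1, b_1 = 0, b_2 = 1.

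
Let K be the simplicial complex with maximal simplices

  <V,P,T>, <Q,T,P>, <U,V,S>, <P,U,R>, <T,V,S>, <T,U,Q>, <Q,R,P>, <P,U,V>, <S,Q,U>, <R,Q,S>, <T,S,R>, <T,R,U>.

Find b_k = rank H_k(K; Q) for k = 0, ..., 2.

Fix the vertex order P < Q < R < S < T < U < V and write every simplex with vertices in increasing order. Then dim K = 2 and the simplices of K are:

  0-simplices (7): P, Q, R, S, T, U, V
  1-simplices (18): PQ, PR, PT, PU, PV, QR, QS, QT, QU, RS, RT, RU, ST, SU, SV, TU, TV, UV
  2-simplices (12): PQR, PQT, PRU, PTV, PUV, QRS, QSU, QTU, RST, RTU, STV, SUV

giving chain groups C_0 ≅ Z^7, C_1 ≅ Z^18, C_2 ≅ Z^12.

The boundary map ∂_1: C_1 → C_0 is given by ∂[p,q] = [q] − [p].
The resulting 7×18 matrix has rank 6, and its Smith normal form has invariant factors (1,1,1,1,1,1).

Boundary ∂_2: C_2 → C_1 acts by ∂[p,q,r] = [q,r] − [p,r] + [p,q]. For instance
  ∂PQT = QT − PT + PQ,
  ∂PRU = RU − PU + PR.
As a 18×12 matrix over Z this has rank 12, with invariant factors (1,1,1,1,1,1,1,1,1,1,1,2).

Reading off H_k = ker ∂_k / im ∂_{k+1}:

  H_0: rank C_0 − rank ∂_1 = 7 − 6 = 1, and the invariant factors of ∂_1 are all 1, so H_0 ≅ Z.
  H_1: rank ker ∂_1 − rank ∂_2 = (18 − 6) − 12 = 0, and ∂_2 has invariant factor 2 > 1, so H_1 ≅ Z/2Z.
  H_2: rank ker ∂_2 − rank ∂_3 = (12 − 12) − 0 = 0, and there is no ∂_3, so H_2 ≅ 0.

(K is a triangulation of the real projective plane RP^2.)

Hence the Betti numbers are b_0 = 1, b_1 = 0, b_2 = 0.

b_0 = 1, b_1 = 0, b_2 = 0.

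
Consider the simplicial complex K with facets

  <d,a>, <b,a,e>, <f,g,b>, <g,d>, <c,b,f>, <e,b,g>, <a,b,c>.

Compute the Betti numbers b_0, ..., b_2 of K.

Order the vertices as a < b < c < d < e < f < g. Listing each simplex with vertices in this order, K has dimension 2 with simplices:

  0-simplices (7): a, b, c, d, e, f, g
  1-simplices (12): ab, ac, ad, ae, bc, be, bf, bg, cf, dg, eg, fg
  2-simplices (5): abc, abe, bcf, beg, bfg

Hence C_0 ≅ Z^7, C_1 ≅ Z^12, C_2 ≅ Z^5.

Boundary ∂_1: C_1 → C_0 maps an edge to its endpoints' difference, ∂[p,q] = q − p.
This gives a 7×12 integer matrix of rank 6; reducing to Smith normal form yields diagonal entries (1,1,1,1,1,1).

The boundary map ∂_2: C_2 → C_1 maps a triangle to the signed sum of its edges. For instance
  ∂bfg = fg − bg + bf,
  ∂abc = bc − ac + ab.
The resulting 12×5 matrix has rank 5, and its Smith normal form has invariant factors (1,1,1,1,1).

Computing H_k = (kernel of ∂_k) / (image of ∂_{k+1}):

  H_0: rank C_0 − rank ∂_1 = 7 − 6 = 1, and the invariant factors of ∂_1 are all 1, so H_0 ≅ Z.
  H_1: rank ker ∂_1 − rank ∂_2 = (12 − 6) − 5 = 1, and the invariant factors of ∂_2 are all 1, so H_1 ≅ Z.
  H_2: rank ker ∂_2 − rank ∂_3 = (5 − 5) − 0 = 0, and there is no ∂_3, so H_2 ≅ 0.

As a check, the Euler characteristic is 7 − 12 + 5 = 0, which agrees with 1 − 1 + 0 = 0.

Hence the Betti numbers are b_0 = 1, b_1 = 1, b_2 = 0.

b_0 = 1, b_1 = 1, b_2 = 0.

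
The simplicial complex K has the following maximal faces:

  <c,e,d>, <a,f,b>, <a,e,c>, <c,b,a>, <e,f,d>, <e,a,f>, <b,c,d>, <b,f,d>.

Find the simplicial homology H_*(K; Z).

Take the total order a < b < c < d < e < f on the vertex set. Then K (dimension 2) consists of the simplices:

  0-simplices (6): a, b, c, d, e, f
  1-simplices (12): ab, ac, ae, af, bc, bd, bf, cd, ce, de, df, ef
  2-simplices (8): abc, abf, ace, aef, bcd, bdf, cde, def

so the chain groups are C_0 ≅ Z^6, C_1 ≅ Z^12, C_2 ≅ Z^8.

Boundary ∂_1: C_1 → C_0 maps an edge to its endpoints' difference, ∂[p,q] = q − p. For instance
  ∂ab = b − a.
The resulting 6×12 matrix has rank 5, and its Smith normal form has invariant factors (1,1,1,1,1).

Boundary ∂_2: C_2 → C_1 acts by ∂[p,q,r] = [q,r] − [p,r] + [p,q]. For instance
  ∂bcd = cd − bd + bc,
  ∂def = ef − df + de.
As a 12×8 matrix over Z this has rank 7, with invariant factors (1,1,1,1,1,1,1).

Now H_k = ker ∂_k / im ∂_{k+1}, so:

  H_0: rank C_0 − rank ∂_1 = 6 − 5 = 1, and the invariant factors of ∂_1 are all 1, so H_0 = Z.
  H_1: rank ker ∂_1 − rank ∂_2 = (12 − 5) − 7 = 0, and the invariant factors of ∂_2 are all 1, so H_1 = 0.
  H_2: rank ker ∂_2 − rank ∂_3 = (8 − 7) − 0 = 1, and there is no ∂_3, so H_2 = Z.

H_0 ≅ Z,  H_1 = 0,  H_2 ≅ Z.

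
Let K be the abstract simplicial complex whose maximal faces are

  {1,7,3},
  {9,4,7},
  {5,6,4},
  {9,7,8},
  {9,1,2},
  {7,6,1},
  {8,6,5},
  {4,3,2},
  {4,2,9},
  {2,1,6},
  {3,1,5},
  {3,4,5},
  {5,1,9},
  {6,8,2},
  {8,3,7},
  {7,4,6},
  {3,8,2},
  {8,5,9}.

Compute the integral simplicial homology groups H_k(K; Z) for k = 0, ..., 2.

H_0 = Z,  H_1 = Z^2,  H_2 = Z.

Fix the vertex order 1 < 2 < 3 < 4 < 5 < 6 < 7 < 8 < 9 and write every simplex with vertices in increasing order. Then dim K = 2 and the simplices of K are:

  0-simplices (9): [1], [2], [3], [4], [5], [6], [7], [8], [9]
  1-simplices (27): (27 of them)
  2-simplices (18): [1,2,6], [1,2,9], [1,3,5], [1,3,7], [1,5,9], [1,6,7], [2,3,4], [2,3,8], [2,4,9], [2,6,8], [3,4,5], [3,7,8], [4,5,6], [4,6,7], [4,7,9], [5,6,8], [5,8,9], [7,8,9]

so the chain groups are C_0 ≅ Z^9, C_1 ≅ Z^27, C_2 ≅ Z^18.

The boundary map ∂_1: C_1 → C_0 maps an edge to its endpoints' difference, ∂[p,q] = q − p. For instance
  ∂[1,2] = [2] − [1].
The resulting 9×27 matrix has rank 8, and its Smith normal form has invariant factors (1,1,1,1,1,1,1,1).

Boundary ∂_2: C_2 → C_1 acts by ∂[p,q,r] = [q,r] − [p,r] + [p,q]. For instance
  ∂[1,3,7] = [3,7] − [1,7] + [1,3],
  ∂[5,8,9] = [8,9] − [5,9] + [5,8].
As a 27×18 matrix over Z this has rank 17, with invariant factors (1,1,1,1,1,1,1,1,1,1,1,1,1,1,1,1,1).

From H_k ≅ ker(∂_k) / im(∂_{k+1}) we obtain:

  H_0: rank C_0 − rank ∂_1 = 9 − 8 = 1, and the invariant factors of ∂_1 are all 1, so H_0 ≅ Z.
  H_1: rank ker ∂_1 − rank ∂_2 = (27 − 8) − 17 = 2, and the invariant factors of ∂_2 are all 1, so H_1 ≅ Z^2.
  H_2: rank ker ∂_2 − rank ∂_3 = (18 − 17) − 0 = 1, and there is no ∂_3, so H_2 ≅ Z.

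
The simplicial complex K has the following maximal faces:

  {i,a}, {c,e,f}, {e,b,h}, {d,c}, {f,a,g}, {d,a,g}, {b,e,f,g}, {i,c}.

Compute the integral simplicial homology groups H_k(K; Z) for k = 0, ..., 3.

H_0 ≅ Z,  H_1 ≅ Z^2,  H_2 = 0,  H_3 = 0.

We work with the vertex ordering a < b < c < d < e < f < g < h < i. The simplices of K, each written with vertices in increasing order, are:

  0-simplices (9): a, b, c, d, e, f, g, h, i
  1-simplices (17): ad, af, ag, ai, be, bf, bg, bh, cd, ce, cf, ci, dg, ef, eg, eh, fg
  2-simplices (8): adg, afg, bef, beg, beh, bfg, cef, efg
  3-simplices (1): befg

so the chain groups are C_0 ≅ Z^9, C_1 ≅ Z^17, C_2 ≅ Z^8, C_3 ≅ Z^1.

∂_1: C_1 → C_0 sends each edge [p,q] (with p < q) to q − p.
The 9×17 boundary matrix has rank 8 and Smith normal form diag(1,1,1,1,1,1,1,1).

Boundary ∂_2: C_2 → C_1 sends each 2-simplex [p,q,r] to [q,r] − [p,r] + [p,q]. For instance
  ∂cef = ef − cf + ce,
  ∂bfg = fg − bg + bf.
This gives a 17×8 integer matrix of rank 7; reducing to Smith normal form yields diagonal entries (1,1,1,1,1,1,1).

∂_3: C_3 → C_2 sends each 3-simplex σ to the alternating sum Σ_i (−1)^i (σ with its i-th vertex removed). For instance
  ∂befg = efg − bfg + beg − bef.
As a 8×1 matrix over Z this has rank 1, with invariant factors (1).

From H_k ≅ ker(∂_k) / im(∂_{k+1}) we obtain:

  H_0: rank C_0 − rank ∂_1 = 9 − 8 = 1, and the invariant factors of ∂_1 are all 1, so H_0 = Z.
  H_1: rank ker ∂_1 − rank ∂_2 = (17 − 8) − 7 = 2, and the invariant factors of ∂_2 are all 1, so H_1 = Z^2.
  H_2: rank ker ∂_2 − rank ∂_3 = (8 − 7) − 1 = 0, and the invariant factors of ∂_3 are all 1, so H_2 = 0.
  H_3: rank ker ∂_3 − rank ∂_4 = (1 − 1) − 0 = 0, and there is no ∂_4, so H_3 = 0.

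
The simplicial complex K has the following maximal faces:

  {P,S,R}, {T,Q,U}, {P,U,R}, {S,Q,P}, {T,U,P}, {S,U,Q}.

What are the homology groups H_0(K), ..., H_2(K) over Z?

H_0 ≅ Z,  H_1 ≅ Z,  H_2 = 0.

We work with the vertex ordering P < Q < R < S < T < U. The simplices of K, each written with vertices in increasing order, are:

  0-simplices (6): P, Q, R, S, T, U
  1-simplices (12): PQ, PR, PS, PT, PU, QS, QT, QU, RS, RU, SU, TU
  2-simplices (6): PQS, PRS, PRU, PTU, QSU, QTU

giving chain groups C_0 ≅ Z^6, C_1 ≅ Z^12, C_2 ≅ Z^6.

Boundary ∂_1: C_1 → C_0 maps an edge to its endpoints' difference, ∂[p,q] = q − p.
This gives a 6×12 integer matrix of rank 5; reducing to Smith normal form yields diagonal entries (1,1,1,1,1).

∂_2: C_2 → C_1 maps a triangle to the signed sum of its edges. For instance
  ∂PRU = RU − PU + PR,
  ∂PRS = RS − PS + PR.
This gives a 12×6 integer matrix of rank 6; reducing to Smith normal form yields diagonal entries (1,1,1,1,1,1).

Reading off H_k = ker ∂_k / im ∂_{k+1}:

  H_0: rank C_0 − rank ∂_1 = 6 − 5 = 1, and the invariant factors of ∂_1 are all 1, so H_0 ≅ Z.
  H_1: rank ker ∂_1 − rank ∂_2 = (12 − 5) − 6 = 1, and the invariant factors of ∂_2 are all 1, so H_1 ≅ Z.
  H_2: rank ker ∂_2 − rank ∂_3 = (6 − 6) − 0 = 0, and there is no ∂_3, so H_2 ≅ 0.

(K is a triangulation of the cylinder S^1 x I.)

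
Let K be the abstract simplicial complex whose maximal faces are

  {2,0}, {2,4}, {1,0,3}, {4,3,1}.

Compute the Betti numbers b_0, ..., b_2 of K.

b_0 = 1, b_1 = 1, b_2 = 0.

We work with the vertex ordering 0 < 1 < 2 < 3 < 4. The simplices of K, each written with vertices in increasing order, are:

  0-simplices (5): [0], [1], [2], [3], [4]
  1-simplices (7): [0,1], [0,2], [0,3], [1,3], [1,4], [2,4], [3,4]
  2-simplices (2): [0,1,3], [1,3,4]

Hence C_0 ≅ Z^5, C_1 ≅ Z^7, C_2 ≅ Z^2.

∂_1: C_1 → C_0 maps an edge to its endpoints' difference, ∂[p,q] = q − p. For instance
  ∂[0,3] = [3] − [0].
As a 5×7 matrix over Z this has rank 4, with invariant factors (1,1,1,1).

The boundary map ∂_2: C_2 → C_1 maps a triangle to the signed sum of its edges. For instance
  ∂[0,1,3] = [1,3] − [0,3] + [0,1],
  ∂[1,3,4] = [3,4] − [1,4] + [1,3].
The resulting 7×2 matrix has rank 2, and its Smith normal form has invariant factors (1,1).

Computing H_k = (kernel of ∂_k) / (image of ∂_{k+1}):

  H_0: rank C_0 − rank ∂_1 = 5 − 4 = 1, and the invariant factors of ∂_1 are all 1, so H_0 ≅ Z.
  H_1: rank ker ∂_1 − rank ∂_2 = (7 − 4) − 2 = 1, and the invariant factors of ∂_2 are all 1, so H_1 ≅ Z.
  H_2: rank ker ∂_2 − rank ∂_3 = (2 − 2) − 0 = 0, and there is no ∂_3, so H_2 ≅ 0.

Hence the Betti numbers are b_0 = 1, b_1 = 1, b_2 = 0.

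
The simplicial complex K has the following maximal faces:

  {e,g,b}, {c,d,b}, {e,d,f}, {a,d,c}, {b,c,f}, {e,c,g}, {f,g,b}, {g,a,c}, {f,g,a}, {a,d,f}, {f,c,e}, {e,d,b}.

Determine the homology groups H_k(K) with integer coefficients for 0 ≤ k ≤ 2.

H_0 ≅ Z,  H_1 ≅ Z/2,  H_2 = 0.

Take the total order a < b < c < d < e < f < g on the vertex set. Then K (dimension 2) consists of the simplices:

  0-simplices (7): a, b, c, d, e, f, g
  1-simplices (18): ac, ad, af, ag, bc, bd, be, bf, bg, cd, ce, cf, cg, de, df, ef, eg, fg
  2-simplices (12): acd, acg, adf, afg, bcd, bcf, bde, beg, bfg, cef, ceg, def

Hence C_0 ≅ Z^7, C_1 ≅ Z^18, C_2 ≅ Z^12.

The boundary map ∂_1: C_1 → C_0 maps an edge to its endpoints' difference, ∂[p,q] = q − p. For instance
  ∂cd = d − c.
The resulting 7×18 matrix has rank 6, and its Smith normal form has invariant factors (1,1,1,1,1,1).

Boundary ∂_2: C_2 → C_1 sends each 2-simplex [p,q,r] to [q,r] − [p,r] + [p,q]. For instance
  ∂afg = fg − ag + af,
  ∂def = ef − df + de.
The resulting 18×12 matrix has rank 12, and its Smith normal form has invariant factors (1,1,1,1,1,1,1,1,1,1,1,2).

Computing H_k = (kernel of ∂_k) / (image of ∂_{k+1}):

  H_0: rank C_0 − rank ∂_1 = 7 − 6 = 1, and the invariant factors of ∂_1 are all 1, so H_0 = Z.
  H_1: rank ker ∂_1 − rank ∂_2 = (18 − 6) − 12 = 0, and ∂_2 has invariant factor 2 > 1, so H_1 = Z/2.
  H_2: rank ker ∂_2 − rank ∂_3 = (12 − 12) − 0 = 0, and there is no ∂_3, so H_2 = 0.

(K is a triangulation of the real projective plane RP^2.)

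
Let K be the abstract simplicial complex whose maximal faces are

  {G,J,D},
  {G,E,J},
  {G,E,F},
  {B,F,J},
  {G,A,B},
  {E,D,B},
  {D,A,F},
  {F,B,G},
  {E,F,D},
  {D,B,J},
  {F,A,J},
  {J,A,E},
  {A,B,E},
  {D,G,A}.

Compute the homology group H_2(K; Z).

Fix the vertex order A < B < D < E < F < G < J and write every simplex with vertices in increasing order. Then dim K = 2 and the simplices of K are:

  0-simplices (7): A, B, D, E, F, G, J
  1-simplices (21): AB, AD, AE, AF, AG, AJ, BD, BE, BF, BG, BJ, DE, DF, DG, DJ, EF, EG, EJ, FG, FJ, GJ
  2-simplices (14): ABE, ABG, ADF, ADG, AEJ, AFJ, BDE, BDJ, BFG, BFJ, DEF, DGJ, EFG, EGJ

giving chain groups C_0 ≅ Z^7, C_1 ≅ Z^21, C_2 ≅ Z^14.

∂_1: C_1 → C_0 maps an edge to its endpoints' difference, ∂[p,q] = q − p. For instance
  ∂AG = G − A.
The 7×21 boundary matrix has rank 6 and Smith normal form diag(1,1,1,1,1,1).

The boundary map ∂_2: C_2 → C_1 maps a triangle to the signed sum of its edges. For instance
  ∂DEF = EF − DF + DE,
  ∂EGJ = GJ − EJ + EG.
The resulting 21×14 matrix has rank 13, and its Smith normal form has invariant factors (1,1,1,1,1,1,1,1,1,1,1,1,1).

Now H_k = ker ∂_k / im ∂_{k+1}, so:

  H_2: rank ker ∂_2 − rank ∂_3 = (14 − 13) − 0 = 1, and there is no ∂_3, so H_2 = Z.

H_2 = Z.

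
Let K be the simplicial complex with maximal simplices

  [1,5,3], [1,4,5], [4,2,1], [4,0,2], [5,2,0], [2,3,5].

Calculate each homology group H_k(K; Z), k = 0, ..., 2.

Order the vertices as 0 < 1 < 2 < 3 < 4 < 5. Listing each simplex with vertices in this order, K has dimension 2 with simplices:

  0-simplices (6): [0], [1], [2], [3], [4], [5]
  1-simplices (12): [0,2], [0,4], [0,5], [1,2], [1,3], [1,4], [1,5], [2,3], [2,4], [2,5], [3,5], [4,5]
  2-simplices (6): [0,2,4], [0,2,5], [1,2,4], [1,3,5], [1,4,5], [2,3,5]

Hence C_0 ≅ Z^6, C_1 ≅ Z^12, C_2 ≅ Z^6.

The boundary map ∂_1: C_1 → C_0 is given by ∂[p,q] = [q] − [p]. For instance
  ∂[2,4] = [4] − [2].
This gives a 6×12 integer matrix of rank 5; reducing to Smith normal form yields diagonal entries (1,1,1,1,1).

Boundary ∂_2: C_2 → C_1 acts by ∂[p,q,r] = [q,r] − [p,r] + [p,q]. For instance
  ∂[0,2,4] = [2,4] − [0,4] + [0,2],
  ∂[1,3,5] = [3,5] − [1,5] + [1,3].
The 12×6 boundary matrix has rank 6 and Smith normal form diag(1,1,1,1,1,1).

Now H_k = ker ∂_k / im ∂_{k+1}, so:

  H_0: rank C_0 − rank ∂_1 = 6 − 5 = 1, and the invariant factors of ∂_1 are all 1, so H_0 = Z.
  H_1: rank ker ∂_1 − rank ∂_2 = (12 − 5) − 6 = 1, and the invariant factors of ∂_2 are all 1, so H_1 = Z.
  H_2: rank ker ∂_2 − rank ∂_3 = (6 − 6) − 0 = 0, and there is no ∂_3, so H_2 = 0.

As a check, the Euler characteristic is 6 − 12 + 6 = 0, which agrees with 1 − 1 + 0 = 0.
(K is a triangulation of the cylinder S^1 x I.)

H_0 = Z,  H_1 = Z,  H_2 = 0.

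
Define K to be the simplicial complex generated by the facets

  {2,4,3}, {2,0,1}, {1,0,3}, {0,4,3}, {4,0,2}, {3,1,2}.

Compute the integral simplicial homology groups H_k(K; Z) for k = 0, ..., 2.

H_0 = Z,  H_1 = 0,  H_2 = Z.

We work with the vertex ordering 0 < 1 < 2 < 3 < 4. The simplices of K, each written with vertices in increasing order, are:

  0-simplices (5): [0], [1], [2], [3], [4]
  1-simplices (9): [0,1], [0,2], [0,3], [0,4], [1,2], [1,3], [2,3], [2,4], [3,4]
  2-simplices (6): [0,1,2], [0,1,3], [0,2,4], [0,3,4], [1,2,3], [2,3,4]

giving chain groups C_0 ≅ Z^5, C_1 ≅ Z^9, C_2 ≅ Z^6.

∂_1: C_1 → C_0 sends each edge [p,q] (with p < q) to q − p.
This gives a 5×9 integer matrix of rank 4; reducing to Smith normal form yields diagonal entries (1,1,1,1).

∂_2: C_2 → C_1 sends each 2-simplex [p,q,r] to [q,r] − [p,r] + [p,q]. For instance
  ∂[0,2,4] = [2,4] − [0,4] + [0,2],
  ∂[0,3,4] = [3,4] − [0,4] + [0,3].
The 9×6 boundary matrix has rank 5 and Smith normal form diag(1,1,1,1,1).

Now H_k = ker ∂_k / im ∂_{k+1}, so:

  H_0: rank C_0 − rank ∂_1 = 5 − 4 = 1, and the invariant factors of ∂_1 are all 1, so H_0 = Z.
  H_1: rank ker ∂_1 − rank ∂_2 = (9 − 4) − 5 = 0, and the invariant factors of ∂_2 are all 1, so H_1 = 0.
  H_2: rank ker ∂_2 − rank ∂_3 = (6 − 5) − 0 = 1, and there is no ∂_3, so H_2 = Z.

As a check, the Euler characteristic is 5 − 9 + 6 = 2, which agrees with 1 − 0 + 1 = 2.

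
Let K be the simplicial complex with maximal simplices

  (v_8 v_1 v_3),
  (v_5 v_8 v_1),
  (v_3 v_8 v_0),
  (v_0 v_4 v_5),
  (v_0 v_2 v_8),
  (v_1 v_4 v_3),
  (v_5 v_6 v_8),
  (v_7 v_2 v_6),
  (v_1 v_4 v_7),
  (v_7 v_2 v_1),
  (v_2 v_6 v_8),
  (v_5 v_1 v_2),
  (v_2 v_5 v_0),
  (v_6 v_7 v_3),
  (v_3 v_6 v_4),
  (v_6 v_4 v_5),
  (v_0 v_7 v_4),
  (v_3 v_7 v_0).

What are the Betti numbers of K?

b_0 = 1, b_1 = 1, b_2 = 0.

K has 9 vertices, 27 edges, 18 triangles.
rank ∂_0 = 0, rank ∂_1 = 8 ⇒ b_0 = 9 − 0 − 8 = 1; all invariant factors of ∂_1 are 1 so no torsion. So H_0 = Z.
rank ∂_1 = 8, rank ∂_2 = 18 ⇒ b_1 = 27 − 8 − 18 = 1; ∂_2 has invariant factor(s) [2] giving torsion. So H_1 = Z ⊕ Z/2Z.
rank ∂_2 = 18, rank ∂_3 = 0 ⇒ b_2 = 18 − 18 − 0 = 0. So H_2 = 0.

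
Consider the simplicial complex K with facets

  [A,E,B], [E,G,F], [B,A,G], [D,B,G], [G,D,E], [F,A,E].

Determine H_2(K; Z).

Order the vertices as A < B < D < E < F < G. Listing each simplex with vertices in this order, K has dimension 2 with simplices:

  0-simplices (6): A, B, D, E, F, G
  1-simplices (12): AB, AE, AF, AG, BD, BE, BG, DE, DG, EF, EG, FG
  2-simplices (6): ABE, ABG, AEF, BDG, DEG, EFG

Hence C_0 ≅ Z^6, C_1 ≅ Z^12, C_2 ≅ Z^6.

∂_1: C_1 → C_0 sends each edge [p,q] (with p < q) to q − p.
As a 6×12 matrix over Z this has rank 5, with invariant factors (1,1,1,1,1).

Boundary ∂_2: C_2 → C_1 sends each 2-simplex [p,q,r] to [q,r] − [p,r] + [p,q]. For instance
  ∂EFG = FG − EG + EF,
  ∂AEF = EF − AF + AE.
The resulting 12×6 matrix has rank 6, and its Smith normal form has invariant factors (1,1,1,1,1,1).

Reading off H_k = ker ∂_k / im ∂_{k+1}:

  H_2: rank ker ∂_2 − rank ∂_3 = (6 − 6) − 0 = 0, and there is no ∂_3, so H_2 = 0.

H_2 = 0.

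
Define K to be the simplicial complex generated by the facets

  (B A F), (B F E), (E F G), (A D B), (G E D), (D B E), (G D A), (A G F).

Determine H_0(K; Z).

H_0 = Z.

Take the total order A < B < D < E < F < G on the vertex set. Then K (dimension 2) consists of the simplices:

  0-simplices (6): A, B, D, E, F, G
  1-simplices (12): AB, AD, AF, AG, BD, BE, BF, DE, DG, EF, EG, FG
  2-simplices (8): ABD, ABF, ADG, AFG, BDE, BEF, DEG, EFG

giving chain groups C_0 ≅ Z^6, C_1 ≅ Z^12, C_2 ≅ Z^8.

The boundary map ∂_1: C_1 → C_0 maps an edge to its endpoints' difference, ∂[p,q] = q − p. For instance
  ∂EF = F − E.
The resulting 6×12 matrix has rank 5, and its Smith normal form has invariant factors (1,1,1,1,1).

The boundary map ∂_2: C_2 → C_1 acts by ∂[p,q,r] = [q,r] − [p,r] + [p,q]. For instance
  ∂EFG = FG − EG + EF,
  ∂ABF = BF − AF + AB.
The resulting 12×8 matrix has rank 7, and its Smith normal form has invariant factors (1,1,1,1,1,1,1).

From H_k ≅ ker(∂_k) / im(∂_{k+1}) we obtain:

  H_0: rank C_0 − rank ∂_1 = 6 − 5 = 1, and the invariant factors of ∂_1 are all 1, so H_0 ≅ Z.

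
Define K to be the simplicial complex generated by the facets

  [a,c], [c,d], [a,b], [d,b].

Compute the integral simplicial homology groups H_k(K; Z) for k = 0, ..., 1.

Fix the vertex order a < b < c < d and write every simplex with vertices in increasing order. Then dim K = 1 and the simplices of K are:

  0-simplices (4): a, b, c, d
  1-simplices (4): ab, ac, bd, cd

so the chain groups are C_0 ≅ Z^4, C_1 ≅ Z^4.

The boundary map ∂_1: C_1 → C_0 maps an edge to its endpoints' difference, ∂[p,q] = q − p.
As a 4×4 matrix over Z this has rank 3, with invariant factors (1,1,1).

Reading off H_k = ker ∂_k / im ∂_{k+1}:

  H_0: rank C_0 − rank ∂_1 = 4 − 3 = 1, and the invariant factors of ∂_1 are all 1, so H_0 ≅ Z.
  H_1: rank ker ∂_1 − rank ∂_2 = (4 − 3) − 0 = 1, and there is no ∂_2, so H_1 ≅ Z.

H_0 ≅ Z,  H_1 ≅ Z.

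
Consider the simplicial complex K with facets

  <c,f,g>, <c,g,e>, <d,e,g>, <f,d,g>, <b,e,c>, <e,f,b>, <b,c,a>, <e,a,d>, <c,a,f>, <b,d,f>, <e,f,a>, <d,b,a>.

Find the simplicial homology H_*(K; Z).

H_0 ≅ Z,  H_1 ≅ Z/2,  H_2 = 0.

Order the vertices as a < b < c < d < e < f < g. Listing each simplex with vertices in this order, K has dimension 2 with simplices:

  0-simplices (7): a, b, c, d, e, f, g
  1-simplices (18): ab, ac, ad, ae, af, bc, bd, be, bf, ce, cf, cg, de, df, dg, ef, eg, fg
  2-simplices (12): abc, abd, acf, ade, aef, bce, bdf, bef, ceg, cfg, deg, dfg

giving chain groups C_0 ≅ Z^7, C_1 ≅ Z^18, C_2 ≅ Z^12.

The boundary map ∂_1: C_1 → C_0 maps an edge to its endpoints' difference, ∂[p,q] = q − p. For instance
  ∂ae = e − a.
This gives a 7×18 integer matrix of rank 6; reducing to Smith normal form yields diagonal entries (1,1,1,1,1,1).

Boundary ∂_2: C_2 → C_1 maps a triangle to the signed sum of its edges. For instance
  ∂acf = cf − af + ac,
  ∂bef = ef − bf + be.
As a 18×12 matrix over Z this has rank 12, with invariant factors (1,1,1,1,1,1,1,1,1,1,1,2).

Reading off H_k = ker ∂_k / im ∂_{k+1}:

  H_0: rank C_0 − rank ∂_1 = 7 − 6 = 1, and the invariant factors of ∂_1 are all 1, so H_0 = Z.
  H_1: rank ker ∂_1 − rank ∂_2 = (18 − 6) − 12 = 0, and ∂_2 has invariant factor 2 > 1, so H_1 = Z/2.
  H_2: rank ker ∂_2 − rank ∂_3 = (12 − 12) − 0 = 0, and there is no ∂_3, so H_2 = 0.

(K is a triangulation of the real projective plane RP^2.)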